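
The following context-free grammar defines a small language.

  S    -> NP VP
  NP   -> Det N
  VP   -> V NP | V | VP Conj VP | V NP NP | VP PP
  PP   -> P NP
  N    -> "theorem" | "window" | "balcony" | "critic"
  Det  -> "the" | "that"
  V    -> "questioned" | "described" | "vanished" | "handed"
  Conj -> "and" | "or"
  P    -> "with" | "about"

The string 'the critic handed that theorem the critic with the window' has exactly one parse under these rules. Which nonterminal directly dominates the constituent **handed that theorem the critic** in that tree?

S
  NP
    Det: the
    N: critic
  VP
    VP
      V: handed
      NP
        Det: that
        N: theorem
      NP
        Det: the
        N: critic
    PP
      P: with
      NP
        Det: the
        N: window
The span 'handed that theorem the critic' is the VP node built by VP → V NP NP.
Its mother is the VP built by VP → VP PP.

VP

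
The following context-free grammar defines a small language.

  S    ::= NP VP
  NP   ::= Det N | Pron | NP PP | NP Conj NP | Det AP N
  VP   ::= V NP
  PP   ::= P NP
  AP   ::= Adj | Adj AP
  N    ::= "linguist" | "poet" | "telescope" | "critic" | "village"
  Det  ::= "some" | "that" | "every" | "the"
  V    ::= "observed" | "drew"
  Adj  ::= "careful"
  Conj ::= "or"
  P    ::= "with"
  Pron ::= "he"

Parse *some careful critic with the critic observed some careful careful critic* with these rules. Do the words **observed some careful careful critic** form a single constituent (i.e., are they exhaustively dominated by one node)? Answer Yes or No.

Yes

[S [NP [NP [Det some] [AP [Adj careful]] [N critic]] [PP [P with] [NP [Det the] [N critic]]]] [VP [V observed] [NP [Det some] [AP [Adj careful] [AP [Adj careful]]] [N critic]]]]
The words 'observed some careful careful critic' are exhaustively dominated by a single VP node (built by VP → V NP), so they form a constituent.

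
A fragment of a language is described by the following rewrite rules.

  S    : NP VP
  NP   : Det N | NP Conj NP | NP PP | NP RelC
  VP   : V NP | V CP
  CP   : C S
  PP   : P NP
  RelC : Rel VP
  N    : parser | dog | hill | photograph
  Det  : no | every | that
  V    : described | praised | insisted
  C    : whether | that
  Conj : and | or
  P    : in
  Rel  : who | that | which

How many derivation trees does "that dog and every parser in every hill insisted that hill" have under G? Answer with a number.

The two bracketings:
[S [NP [NP [Det that] [N dog]] [Conj and] [NP [NP [Det every] [N parser]] [PP [P in] [NP [Det every] [N hill]]]]] [VP [V insisted] [NP [Det that] [N hill]]]]
[S [NP [NP [NP [Det that] [N dog]] [Conj and] [NP [Det every] [N parser]]] [PP [P in] [NP [Det every] [N hill]]]] [VP [V insisted] [NP [Det that] [N hill]]]]
The trees differ in how a recursive rule is bracketed over the same span.

2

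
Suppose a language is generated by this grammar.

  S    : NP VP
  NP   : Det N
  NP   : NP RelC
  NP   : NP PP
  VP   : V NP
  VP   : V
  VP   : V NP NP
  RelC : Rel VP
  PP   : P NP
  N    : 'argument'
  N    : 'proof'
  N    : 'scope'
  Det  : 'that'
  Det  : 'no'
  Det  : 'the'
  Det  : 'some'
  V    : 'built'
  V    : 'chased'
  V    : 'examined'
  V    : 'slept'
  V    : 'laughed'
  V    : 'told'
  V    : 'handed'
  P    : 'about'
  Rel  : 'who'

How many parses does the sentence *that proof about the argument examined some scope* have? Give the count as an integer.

1

[S [NP [NP [Det that] [N proof]] [PP [P about] [NP [Det the] [N argument]]]] [VP [V examined] [NP [Det some] [N scope]]]]
No rule offers an alternative attachment or grouping for any span, so this is the only derivation.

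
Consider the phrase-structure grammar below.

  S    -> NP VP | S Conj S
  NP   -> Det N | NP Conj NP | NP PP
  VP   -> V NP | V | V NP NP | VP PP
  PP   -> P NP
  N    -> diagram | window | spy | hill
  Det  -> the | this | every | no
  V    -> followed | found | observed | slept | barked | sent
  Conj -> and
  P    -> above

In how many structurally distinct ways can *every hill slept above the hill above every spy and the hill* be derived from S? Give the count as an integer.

Two of the 3 distinct bracketings:
[S [NP [Det every] [N hill]] [VP [VP [V slept]] [PP [P above] [NP [NP [NP [Det the] [N hill]] [PP [P above] [NP [Det every] [N spy]]]] [Conj and] [NP [Det the] [N hill]]]]]]
[S [NP [Det every] [N hill]] [VP [VP [V slept]] [PP [P above] [NP [NP [Det the] [N hill]] [PP [P above] [NP [NP [Det every] [N spy]] [Conj and] [NP [Det the] [N hill]]]]]]]]
The trees differ in how a recursive rule is bracketed over the same span.

3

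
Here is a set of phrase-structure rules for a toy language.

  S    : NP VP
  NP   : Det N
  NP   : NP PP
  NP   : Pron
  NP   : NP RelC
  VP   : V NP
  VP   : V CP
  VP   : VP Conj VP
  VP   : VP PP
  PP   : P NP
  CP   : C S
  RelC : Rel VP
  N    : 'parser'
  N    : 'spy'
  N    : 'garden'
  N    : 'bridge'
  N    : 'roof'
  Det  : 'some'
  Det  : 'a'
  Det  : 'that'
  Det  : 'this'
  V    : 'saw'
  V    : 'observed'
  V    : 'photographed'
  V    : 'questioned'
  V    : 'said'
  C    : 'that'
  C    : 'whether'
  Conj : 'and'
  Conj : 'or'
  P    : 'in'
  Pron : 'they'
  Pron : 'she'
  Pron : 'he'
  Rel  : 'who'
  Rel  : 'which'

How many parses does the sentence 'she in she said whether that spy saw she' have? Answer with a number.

1

[S [NP [NP [Pron she]] [PP [P in] [NP [Pron she]]]] [VP [V said] [CP [C whether] [S [NP [Det that] [N spy]] [VP [V saw] [NP [Pron she]]]]]]]
No rule offers an alternative attachment or grouping for any span, so this is the only derivation.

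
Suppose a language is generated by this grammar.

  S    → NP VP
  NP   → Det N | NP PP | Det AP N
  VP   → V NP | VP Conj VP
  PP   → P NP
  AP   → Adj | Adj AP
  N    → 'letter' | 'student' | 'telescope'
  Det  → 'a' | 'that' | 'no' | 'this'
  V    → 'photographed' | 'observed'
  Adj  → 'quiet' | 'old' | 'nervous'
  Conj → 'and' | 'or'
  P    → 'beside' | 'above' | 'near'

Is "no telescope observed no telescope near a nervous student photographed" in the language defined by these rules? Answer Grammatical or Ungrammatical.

For S → NP VP, the only prefix that parses as NP is 'no telescope', but the remainder 'observed no telescope near a nervous student photographed' is not a VP under these rules.

Ungrammatical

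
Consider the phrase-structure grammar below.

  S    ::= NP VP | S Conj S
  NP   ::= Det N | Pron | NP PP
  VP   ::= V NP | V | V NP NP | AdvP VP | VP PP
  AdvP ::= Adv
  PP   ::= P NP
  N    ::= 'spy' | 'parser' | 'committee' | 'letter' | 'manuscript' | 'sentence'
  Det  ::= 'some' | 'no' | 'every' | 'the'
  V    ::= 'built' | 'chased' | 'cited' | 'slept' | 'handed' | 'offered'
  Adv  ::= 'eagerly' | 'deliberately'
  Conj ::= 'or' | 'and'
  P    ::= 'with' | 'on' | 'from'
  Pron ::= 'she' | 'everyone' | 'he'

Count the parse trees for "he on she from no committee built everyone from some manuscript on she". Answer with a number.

Two of the 10 distinct bracketings:
[S [NP [NP [Pron he]] [PP [P on] [NP [NP [Pron she]] [PP [P from] [NP [Det no] [N committee]]]]]] [VP [V built] [NP [NP [Pron everyone]] [PP [P from] [NP [NP [Det some] [N manuscript]] [PP [P on] [NP [Pron she]]]]]]]]
[S [NP [NP [Pron he]] [PP [P on] [NP [NP [Pron she]] [PP [P from] [NP [Det no] [N committee]]]]]] [VP [V built] [NP [NP [NP [Pron everyone]] [PP [P from] [NP [Det some] [N manuscript]]]] [PP [P on] [NP [Pron she]]]]]]
The trees differ in how a recursive rule is bracketed over the same span.

10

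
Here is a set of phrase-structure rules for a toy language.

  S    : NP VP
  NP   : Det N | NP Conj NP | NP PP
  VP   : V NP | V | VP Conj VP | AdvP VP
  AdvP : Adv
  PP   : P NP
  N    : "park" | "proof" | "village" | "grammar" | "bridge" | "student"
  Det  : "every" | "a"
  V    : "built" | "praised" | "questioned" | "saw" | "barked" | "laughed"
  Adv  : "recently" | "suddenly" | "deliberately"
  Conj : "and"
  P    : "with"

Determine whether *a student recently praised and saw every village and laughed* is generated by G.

Grammatical

S
  NP
    Det: a
    N: student
  VP
    VP
      AdvP
        Adv: recently
      VP
        V: praised
    Conj: and
    VP
      VP
        V: saw
        NP
          Det: every
          N: village
      Conj: and
      VP
        V: laughed
Every word is introduced by a lexical rule and the phrasal rules combine the resulting categories into a single S.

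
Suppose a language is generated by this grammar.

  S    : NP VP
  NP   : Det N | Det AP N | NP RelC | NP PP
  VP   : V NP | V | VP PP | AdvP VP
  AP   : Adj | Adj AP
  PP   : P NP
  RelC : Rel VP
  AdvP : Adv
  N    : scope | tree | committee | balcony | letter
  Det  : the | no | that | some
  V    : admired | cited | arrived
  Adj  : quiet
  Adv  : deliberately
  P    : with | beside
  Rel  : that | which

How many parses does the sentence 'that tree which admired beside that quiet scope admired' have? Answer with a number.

2

The two bracketings:
[S [NP [NP [Det that] [N tree]] [RelC [Rel which] [VP [VP [V admired]] [PP [P beside] [NP [Det that] [AP [Adj quiet]] [N scope]]]]]] [VP [V admired]]]
[S [NP [NP [NP [Det that] [N tree]] [RelC [Rel which] [VP [V admired]]]] [PP [P beside] [NP [Det that] [AP [Adj quiet]] [N scope]]]] [VP [V admired]]]
The difference turns on whether NP → NP PP is used at the relevant span, versus an alternative expansion of NP.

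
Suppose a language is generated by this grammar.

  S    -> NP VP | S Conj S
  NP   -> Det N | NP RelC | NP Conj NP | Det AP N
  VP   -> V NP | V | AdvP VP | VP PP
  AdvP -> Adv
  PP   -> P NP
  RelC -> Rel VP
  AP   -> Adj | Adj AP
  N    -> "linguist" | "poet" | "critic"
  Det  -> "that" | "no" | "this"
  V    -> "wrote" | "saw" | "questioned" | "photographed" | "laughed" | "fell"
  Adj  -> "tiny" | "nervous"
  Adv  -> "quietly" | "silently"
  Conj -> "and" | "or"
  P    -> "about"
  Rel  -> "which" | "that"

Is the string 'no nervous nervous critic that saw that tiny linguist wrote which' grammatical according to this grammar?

Ungrammatical

For S → NP VP, every NP-prefix leaves a non-VP remainder: after 'no nervous nervous critic' the remainder is not a VP; after 'no nervous nervous critic that saw' the remainder is not a VP; after 'no nervous nervous critic that saw that tiny linguist' the remainder is not a VP. The alternative S rule S → S Conj S likewise has no satisfying split.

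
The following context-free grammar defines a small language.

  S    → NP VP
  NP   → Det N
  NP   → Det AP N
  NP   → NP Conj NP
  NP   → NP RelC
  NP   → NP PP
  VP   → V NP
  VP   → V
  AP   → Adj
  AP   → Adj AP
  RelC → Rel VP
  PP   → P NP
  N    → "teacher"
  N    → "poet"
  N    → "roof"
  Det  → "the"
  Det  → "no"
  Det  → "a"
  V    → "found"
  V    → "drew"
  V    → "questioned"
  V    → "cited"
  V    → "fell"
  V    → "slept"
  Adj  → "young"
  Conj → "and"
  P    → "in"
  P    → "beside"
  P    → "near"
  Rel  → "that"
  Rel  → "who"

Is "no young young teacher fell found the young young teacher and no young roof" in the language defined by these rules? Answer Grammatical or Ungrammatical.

Ungrammatical

For S → NP VP, the only prefix that parses as NP is 'no young young teacher', but the remainder 'fell found the young young teacher and no young roof' is not a VP under these rules.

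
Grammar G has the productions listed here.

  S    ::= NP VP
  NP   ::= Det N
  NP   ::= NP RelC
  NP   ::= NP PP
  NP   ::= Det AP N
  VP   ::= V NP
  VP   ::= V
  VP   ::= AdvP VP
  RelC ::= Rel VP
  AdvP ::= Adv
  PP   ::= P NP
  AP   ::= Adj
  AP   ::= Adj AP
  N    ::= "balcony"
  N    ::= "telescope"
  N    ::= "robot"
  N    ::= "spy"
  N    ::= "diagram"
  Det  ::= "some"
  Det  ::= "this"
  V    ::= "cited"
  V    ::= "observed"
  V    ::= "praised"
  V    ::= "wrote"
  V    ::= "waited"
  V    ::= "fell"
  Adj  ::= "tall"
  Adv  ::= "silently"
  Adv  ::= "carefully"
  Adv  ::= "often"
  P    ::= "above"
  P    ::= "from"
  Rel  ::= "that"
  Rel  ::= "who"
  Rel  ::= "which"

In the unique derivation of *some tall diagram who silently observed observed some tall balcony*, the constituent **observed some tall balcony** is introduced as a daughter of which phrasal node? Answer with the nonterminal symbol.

S

S
  NP
    NP
      Det: some
      AP
        Adj: tall
      N: diagram
    RelC
      Rel: who
      VP
        AdvP
          Adv: silently
        VP
          V: observed
  VP
    V: observed
    NP
      Det: some
      AP
        Adj: tall
      N: balcony
The span 'observed some tall balcony' is the VP node built by VP → V NP.
Its mother is the S built by S → NP VP.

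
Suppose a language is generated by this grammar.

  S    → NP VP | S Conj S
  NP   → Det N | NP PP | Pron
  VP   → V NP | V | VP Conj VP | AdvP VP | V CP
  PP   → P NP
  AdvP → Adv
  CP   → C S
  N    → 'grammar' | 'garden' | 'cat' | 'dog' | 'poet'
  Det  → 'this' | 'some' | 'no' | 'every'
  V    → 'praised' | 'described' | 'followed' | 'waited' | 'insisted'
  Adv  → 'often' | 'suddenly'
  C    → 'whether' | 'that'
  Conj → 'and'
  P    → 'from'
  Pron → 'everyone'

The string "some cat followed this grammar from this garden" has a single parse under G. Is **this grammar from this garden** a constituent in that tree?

[S [NP [Det some] [N cat]] [VP [V followed] [NP [NP [Det this] [N grammar]] [PP [P from] [NP [Det this] [N garden]]]]]]
The words 'this grammar from this garden' are exhaustively dominated by a single NP node (built by NP → NP PP), so they form a constituent.

Yes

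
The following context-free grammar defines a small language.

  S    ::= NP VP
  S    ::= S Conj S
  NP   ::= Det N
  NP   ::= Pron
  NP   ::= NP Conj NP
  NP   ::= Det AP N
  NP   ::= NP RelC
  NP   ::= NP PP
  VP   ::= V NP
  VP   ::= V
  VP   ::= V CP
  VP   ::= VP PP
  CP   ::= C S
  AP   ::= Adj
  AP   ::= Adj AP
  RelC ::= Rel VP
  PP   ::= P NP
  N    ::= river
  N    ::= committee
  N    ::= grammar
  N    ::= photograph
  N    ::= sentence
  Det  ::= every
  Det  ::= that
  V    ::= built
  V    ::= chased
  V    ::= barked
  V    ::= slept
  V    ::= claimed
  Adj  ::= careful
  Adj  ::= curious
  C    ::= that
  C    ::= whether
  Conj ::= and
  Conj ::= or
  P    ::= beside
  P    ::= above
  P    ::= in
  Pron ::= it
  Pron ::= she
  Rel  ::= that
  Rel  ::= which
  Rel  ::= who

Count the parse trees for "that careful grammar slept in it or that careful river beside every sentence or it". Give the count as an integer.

6

Two of the 6 distinct bracketings:
[S [NP [Det that] [AP [Adj careful]] [N grammar]] [VP [VP [V slept]] [PP [P in] [NP [NP [Pron it]] [Conj or] [NP [NP [NP [Det that] [AP [Adj careful]] [N river]] [PP [P beside] [NP [Det every] [N sentence]]]] [Conj or] [NP [Pron it]]]]]]]
[S [NP [Det that] [AP [Adj careful]] [N grammar]] [VP [VP [V slept]] [PP [P in] [NP [NP [Pron it]] [Conj or] [NP [NP [Det that] [AP [Adj careful]] [N river]] [PP [P beside] [NP [NP [Det every] [N sentence]] [Conj or] [NP [Pron it]]]]]]]]]
The trees differ in how a recursive rule is bracketed over the same span.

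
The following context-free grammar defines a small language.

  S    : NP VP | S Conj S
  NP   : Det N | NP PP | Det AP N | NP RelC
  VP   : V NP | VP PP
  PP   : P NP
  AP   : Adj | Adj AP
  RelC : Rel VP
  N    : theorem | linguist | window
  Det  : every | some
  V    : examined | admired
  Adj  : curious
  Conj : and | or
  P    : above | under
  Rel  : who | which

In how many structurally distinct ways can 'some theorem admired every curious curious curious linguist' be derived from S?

1

[S [NP [Det some] [N theorem]] [VP [V admired] [NP [Det every] [AP [Adj curious] [AP [Adj curious] [AP [Adj curious]]]] [N linguist]]]]
No rule offers an alternative attachment or grouping for any span, so this is the only derivation.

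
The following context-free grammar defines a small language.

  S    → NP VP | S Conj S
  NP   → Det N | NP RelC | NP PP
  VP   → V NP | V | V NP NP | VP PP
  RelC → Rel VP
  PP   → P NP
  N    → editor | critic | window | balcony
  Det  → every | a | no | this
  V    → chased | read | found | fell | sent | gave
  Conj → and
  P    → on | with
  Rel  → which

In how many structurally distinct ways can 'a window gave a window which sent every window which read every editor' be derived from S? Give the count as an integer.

6

Two of the 6 distinct bracketings:
[S [NP [Det a] [N window]] [VP [V gave] [NP [NP [Det a] [N window]] [RelC [Rel which] [VP [V sent] [NP [NP [Det every] [N window]] [RelC [Rel which] [VP [V read] [NP [Det every] [N editor]]]]]]]]]]
[S [NP [Det a] [N window]] [VP [V gave] [NP [NP [Det a] [N window]] [RelC [Rel which] [VP [V sent] [NP [NP [Det every] [N window]] [RelC [Rel which] [VP [V read]]]] [NP [Det every] [N editor]]]]]]]
The difference turns on whether VP → V is used at the relevant span, versus an alternative expansion of VP.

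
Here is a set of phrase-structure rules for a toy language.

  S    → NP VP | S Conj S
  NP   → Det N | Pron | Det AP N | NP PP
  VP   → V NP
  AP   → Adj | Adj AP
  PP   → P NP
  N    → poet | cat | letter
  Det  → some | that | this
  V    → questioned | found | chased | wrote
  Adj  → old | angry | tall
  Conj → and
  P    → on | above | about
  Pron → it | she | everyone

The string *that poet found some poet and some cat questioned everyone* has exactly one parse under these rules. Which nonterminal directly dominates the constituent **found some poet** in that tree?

S

[S [S [NP [Det that] [N poet]] [VP [V found] [NP [Det some] [N poet]]]] [Conj and] [S [NP [Det some] [N cat]] [VP [V questioned] [NP [Pron everyone]]]]]
The span 'found some poet' is the VP node built by VP → V NP.
Its mother is the S built by S → NP VP.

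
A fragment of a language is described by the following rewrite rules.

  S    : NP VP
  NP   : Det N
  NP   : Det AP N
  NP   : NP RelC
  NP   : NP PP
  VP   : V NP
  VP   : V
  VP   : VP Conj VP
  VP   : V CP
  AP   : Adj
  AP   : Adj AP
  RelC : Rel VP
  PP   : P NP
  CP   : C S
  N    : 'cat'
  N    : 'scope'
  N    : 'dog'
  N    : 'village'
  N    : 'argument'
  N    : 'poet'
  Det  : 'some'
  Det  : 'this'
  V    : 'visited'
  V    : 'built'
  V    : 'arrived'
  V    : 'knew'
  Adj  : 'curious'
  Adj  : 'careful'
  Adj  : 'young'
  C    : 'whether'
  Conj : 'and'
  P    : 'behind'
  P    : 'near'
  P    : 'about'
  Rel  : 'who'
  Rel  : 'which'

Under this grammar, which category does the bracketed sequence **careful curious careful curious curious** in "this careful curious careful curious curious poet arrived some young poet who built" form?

AP

[S [NP [Det this] [AP [Adj careful] [AP [Adj curious] [AP [Adj careful] [AP [Adj curious] [AP [Adj curious]]]]]] [N poet]] [VP [V arrived] [NP [NP [Det some] [AP [Adj young]] [N poet]] [RelC [Rel who] [VP [V built]]]]]]
The span 'careful curious careful curious curious' is the AP node built by AP → Adj AP.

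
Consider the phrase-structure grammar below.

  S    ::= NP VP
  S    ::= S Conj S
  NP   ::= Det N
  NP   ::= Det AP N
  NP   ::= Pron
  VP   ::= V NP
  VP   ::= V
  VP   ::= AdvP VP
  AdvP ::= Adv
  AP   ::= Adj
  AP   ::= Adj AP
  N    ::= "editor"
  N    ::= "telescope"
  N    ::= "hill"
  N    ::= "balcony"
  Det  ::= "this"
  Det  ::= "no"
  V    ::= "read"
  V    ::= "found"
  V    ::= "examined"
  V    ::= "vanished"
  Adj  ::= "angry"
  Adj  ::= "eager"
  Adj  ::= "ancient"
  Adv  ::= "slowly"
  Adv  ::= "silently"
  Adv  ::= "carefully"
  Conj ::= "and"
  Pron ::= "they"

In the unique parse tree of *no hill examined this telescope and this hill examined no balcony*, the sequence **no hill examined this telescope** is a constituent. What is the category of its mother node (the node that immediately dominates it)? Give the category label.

S

[S [S [NP [Det no] [N hill]] [VP [V examined] [NP [Det this] [N telescope]]]] [Conj and] [S [NP [Det this] [N hill]] [VP [V examined] [NP [Det no] [N balcony]]]]]
The span 'no hill examined this telescope' is the S node built by S → NP VP.
Its mother is the S built by S → S Conj S.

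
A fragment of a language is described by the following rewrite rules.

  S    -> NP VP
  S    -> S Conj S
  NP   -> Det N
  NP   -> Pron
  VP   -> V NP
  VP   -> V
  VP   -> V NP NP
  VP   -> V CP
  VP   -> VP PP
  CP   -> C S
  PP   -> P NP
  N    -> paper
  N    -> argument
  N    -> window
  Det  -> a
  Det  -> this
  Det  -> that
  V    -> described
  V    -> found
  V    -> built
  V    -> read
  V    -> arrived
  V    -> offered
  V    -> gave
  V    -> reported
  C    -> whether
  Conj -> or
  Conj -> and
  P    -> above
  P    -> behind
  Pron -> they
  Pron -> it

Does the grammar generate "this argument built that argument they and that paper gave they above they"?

S
  S
    NP
      Det: this
      N: argument
    VP
      V: built
      NP
        Det: that
        N: argument
      NP
        Pron: they
  Conj: and
  S
    NP
      Det: that
      N: paper
    VP
      VP
        V: gave
        NP
          Pron: they
      PP
        P: above
        NP
          Pron: they
The bracketing above is licensed at every node by one of the given productions, with S at the root.

Grammatical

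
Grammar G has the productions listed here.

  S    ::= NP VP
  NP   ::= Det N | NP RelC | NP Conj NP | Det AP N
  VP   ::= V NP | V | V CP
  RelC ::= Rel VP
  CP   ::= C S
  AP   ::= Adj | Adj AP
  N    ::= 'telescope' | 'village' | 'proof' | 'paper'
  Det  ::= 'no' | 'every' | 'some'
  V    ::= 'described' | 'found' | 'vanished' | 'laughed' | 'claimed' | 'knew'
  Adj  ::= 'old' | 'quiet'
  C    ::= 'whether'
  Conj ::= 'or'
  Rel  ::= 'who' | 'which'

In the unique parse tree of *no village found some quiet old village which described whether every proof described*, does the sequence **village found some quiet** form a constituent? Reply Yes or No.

No

[S [NP [Det no] [N village]] [VP [V found] [NP [NP [Det some] [AP [Adj quiet] [AP [Adj old]]] [N village]] [RelC [Rel which] [VP [V described] [CP [C whether] [S [NP [Det every] [N proof]] [VP [V described]]]]]]]]]
The smallest constituent containing 'village found some quiet' is the S spanning 'no village found some quiet old village which described whether every proof described'; no single node in the tree dominates exactly the given words.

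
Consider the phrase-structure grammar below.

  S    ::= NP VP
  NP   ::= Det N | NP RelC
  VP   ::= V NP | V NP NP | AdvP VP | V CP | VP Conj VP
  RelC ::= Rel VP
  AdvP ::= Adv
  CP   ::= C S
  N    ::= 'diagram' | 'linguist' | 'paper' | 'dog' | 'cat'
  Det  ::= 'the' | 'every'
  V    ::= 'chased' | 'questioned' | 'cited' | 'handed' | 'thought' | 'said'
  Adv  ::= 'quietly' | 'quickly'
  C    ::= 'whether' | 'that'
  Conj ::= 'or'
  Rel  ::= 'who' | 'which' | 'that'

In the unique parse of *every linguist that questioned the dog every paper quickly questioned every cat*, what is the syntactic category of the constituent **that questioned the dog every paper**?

RelC

[S [NP [NP [Det every] [N linguist]] [RelC [Rel that] [VP [V questioned] [NP [Det the] [N dog]] [NP [Det every] [N paper]]]]] [VP [AdvP [Adv quickly]] [VP [V questioned] [NP [Det every] [N cat]]]]]
The span 'that questioned the dog every paper' is the RelC node built by RelC → Rel VP.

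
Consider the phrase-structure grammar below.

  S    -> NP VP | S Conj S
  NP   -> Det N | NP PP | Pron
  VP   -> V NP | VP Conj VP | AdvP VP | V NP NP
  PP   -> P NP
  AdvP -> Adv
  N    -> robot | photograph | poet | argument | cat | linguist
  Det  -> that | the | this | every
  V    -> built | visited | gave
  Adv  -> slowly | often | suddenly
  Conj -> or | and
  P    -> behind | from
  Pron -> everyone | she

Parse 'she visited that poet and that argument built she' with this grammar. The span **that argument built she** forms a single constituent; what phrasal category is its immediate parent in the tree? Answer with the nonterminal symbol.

S

[S [S [NP [Pron she]] [VP [V visited] [NP [Det that] [N poet]]]] [Conj and] [S [NP [Det that] [N argument]] [VP [V built] [NP [Pron she]]]]]
The span 'that argument built she' is the S node built by S → NP VP.
Its mother is the S built by S → S Conj S.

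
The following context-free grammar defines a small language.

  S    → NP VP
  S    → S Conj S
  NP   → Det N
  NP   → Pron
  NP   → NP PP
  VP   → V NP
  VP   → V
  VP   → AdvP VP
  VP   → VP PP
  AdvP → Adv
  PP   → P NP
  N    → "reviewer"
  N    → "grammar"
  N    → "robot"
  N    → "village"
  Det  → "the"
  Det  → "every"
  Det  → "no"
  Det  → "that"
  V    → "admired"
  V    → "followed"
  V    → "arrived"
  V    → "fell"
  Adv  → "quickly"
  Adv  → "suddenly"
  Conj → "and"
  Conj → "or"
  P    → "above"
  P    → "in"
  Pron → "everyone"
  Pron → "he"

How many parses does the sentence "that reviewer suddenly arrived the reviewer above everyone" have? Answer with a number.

3

Two of the 3 distinct bracketings:
[S [NP [Det that] [N reviewer]] [VP [AdvP [Adv suddenly]] [VP [V arrived] [NP [NP [Det the] [N reviewer]] [PP [P above] [NP [Pron everyone]]]]]]]
[S [NP [Det that] [N reviewer]] [VP [AdvP [Adv suddenly]] [VP [VP [V arrived] [NP [Det the] [N reviewer]]] [PP [P above] [NP [Pron everyone]]]]]]
The difference turns on whether NP → NP PP is used at the relevant span, versus an alternative expansion of NP.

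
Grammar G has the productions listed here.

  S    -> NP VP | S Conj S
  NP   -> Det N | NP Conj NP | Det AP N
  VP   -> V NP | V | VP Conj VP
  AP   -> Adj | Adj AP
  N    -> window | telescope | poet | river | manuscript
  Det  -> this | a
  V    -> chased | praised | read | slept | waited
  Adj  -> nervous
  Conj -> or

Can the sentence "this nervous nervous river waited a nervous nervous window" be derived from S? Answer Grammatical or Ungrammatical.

Grammatical

[S [NP [Det this] [AP [Adj nervous] [AP [Adj nervous]]] [N river]] [VP [V waited] [NP [Det a] [AP [Adj nervous] [AP [Adj nervous]]] [N window]]]]
The bracketing above is licensed at every node by one of the given productions, with S at the root.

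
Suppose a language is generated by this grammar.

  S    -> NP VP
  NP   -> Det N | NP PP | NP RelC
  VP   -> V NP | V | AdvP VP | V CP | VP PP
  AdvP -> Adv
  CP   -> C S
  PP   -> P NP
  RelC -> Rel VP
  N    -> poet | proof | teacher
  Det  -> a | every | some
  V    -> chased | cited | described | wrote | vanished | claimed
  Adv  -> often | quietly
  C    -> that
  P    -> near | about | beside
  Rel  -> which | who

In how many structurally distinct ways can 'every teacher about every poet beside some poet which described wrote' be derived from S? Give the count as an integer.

5

Two of the 5 distinct bracketings:
[S [NP [NP [Det every] [N teacher]] [PP [P about] [NP [NP [Det every] [N poet]] [PP [P beside] [NP [NP [Det some] [N poet]] [RelC [Rel which] [VP [V described]]]]]]]] [VP [V wrote]]]
[S [NP [NP [Det every] [N teacher]] [PP [P about] [NP [NP [NP [Det every] [N poet]] [PP [P beside] [NP [Det some] [N poet]]]] [RelC [Rel which] [VP [V described]]]]]] [VP [V wrote]]]
The trees differ in how a recursive rule is bracketed over the same span.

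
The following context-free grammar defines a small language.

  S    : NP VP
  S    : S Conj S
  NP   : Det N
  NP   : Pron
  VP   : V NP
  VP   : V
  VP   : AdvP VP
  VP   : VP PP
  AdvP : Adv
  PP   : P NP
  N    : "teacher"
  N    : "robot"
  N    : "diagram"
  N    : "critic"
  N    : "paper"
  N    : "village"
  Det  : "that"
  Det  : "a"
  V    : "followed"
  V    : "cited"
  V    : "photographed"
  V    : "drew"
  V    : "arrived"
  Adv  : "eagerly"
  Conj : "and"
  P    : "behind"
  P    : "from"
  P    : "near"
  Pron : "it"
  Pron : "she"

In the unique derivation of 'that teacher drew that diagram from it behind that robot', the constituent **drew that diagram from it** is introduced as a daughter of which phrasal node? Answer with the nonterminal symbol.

[S [NP [Det that] [N teacher]] [VP [VP [VP [V drew] [NP [Det that] [N diagram]]] [PP [P from] [NP [Pron it]]]] [PP [P behind] [NP [Det that] [N robot]]]]]
The span 'drew that diagram from it' is the VP node built by VP → VP PP.
Its mother is the VP built by VP → VP PP.

VP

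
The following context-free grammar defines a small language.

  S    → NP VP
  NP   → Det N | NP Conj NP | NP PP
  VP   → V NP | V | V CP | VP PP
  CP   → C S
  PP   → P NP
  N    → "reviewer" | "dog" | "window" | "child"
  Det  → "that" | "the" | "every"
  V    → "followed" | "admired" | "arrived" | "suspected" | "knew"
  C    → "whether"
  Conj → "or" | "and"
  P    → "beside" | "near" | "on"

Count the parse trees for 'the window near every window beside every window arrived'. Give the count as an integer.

2

The two bracketings:
[S [NP [NP [Det the] [N window]] [PP [P near] [NP [NP [Det every] [N window]] [PP [P beside] [NP [Det every] [N window]]]]]] [VP [V arrived]]]
[S [NP [NP [NP [Det the] [N window]] [PP [P near] [NP [Det every] [N window]]]] [PP [P beside] [NP [Det every] [N window]]]] [VP [V arrived]]]
The trees differ in how a recursive rule is bracketed over the same span.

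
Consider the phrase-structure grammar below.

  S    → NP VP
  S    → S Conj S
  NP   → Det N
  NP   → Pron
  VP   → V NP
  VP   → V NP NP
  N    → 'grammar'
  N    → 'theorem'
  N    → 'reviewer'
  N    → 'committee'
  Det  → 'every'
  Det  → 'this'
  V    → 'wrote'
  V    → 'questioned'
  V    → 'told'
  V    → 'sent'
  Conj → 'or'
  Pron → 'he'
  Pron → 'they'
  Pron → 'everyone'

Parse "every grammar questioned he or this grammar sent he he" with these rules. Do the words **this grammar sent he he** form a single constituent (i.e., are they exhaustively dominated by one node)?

[S [S [NP [Det every] [N grammar]] [VP [V questioned] [NP [Pron he]]]] [Conj or] [S [NP [Det this] [N grammar]] [VP [V sent] [NP [Pron he]] [NP [Pron he]]]]]
The words 'this grammar sent he he' are exhaustively dominated by a single S node (built by S → NP VP), so they form a constituent.

Yes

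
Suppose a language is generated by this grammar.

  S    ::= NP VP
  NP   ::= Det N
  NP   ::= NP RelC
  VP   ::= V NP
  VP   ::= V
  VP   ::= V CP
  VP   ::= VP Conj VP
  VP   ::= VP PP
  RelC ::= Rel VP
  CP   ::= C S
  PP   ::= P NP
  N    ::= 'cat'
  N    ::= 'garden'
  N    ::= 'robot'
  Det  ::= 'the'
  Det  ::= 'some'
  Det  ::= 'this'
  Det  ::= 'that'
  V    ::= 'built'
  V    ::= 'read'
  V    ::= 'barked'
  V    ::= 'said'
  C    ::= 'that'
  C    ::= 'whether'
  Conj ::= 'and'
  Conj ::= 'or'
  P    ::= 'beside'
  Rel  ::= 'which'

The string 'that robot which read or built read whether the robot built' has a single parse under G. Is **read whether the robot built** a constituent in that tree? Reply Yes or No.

[S [NP [NP [Det that] [N robot]] [RelC [Rel which] [VP [VP [V read]] [Conj or] [VP [V built]]]]] [VP [V read] [CP [C whether] [S [NP [Det the] [N robot]] [VP [V built]]]]]]
The words 'read whether the robot built' are exhaustively dominated by a single VP node (built by VP → V CP), so they form a constituent.

Yes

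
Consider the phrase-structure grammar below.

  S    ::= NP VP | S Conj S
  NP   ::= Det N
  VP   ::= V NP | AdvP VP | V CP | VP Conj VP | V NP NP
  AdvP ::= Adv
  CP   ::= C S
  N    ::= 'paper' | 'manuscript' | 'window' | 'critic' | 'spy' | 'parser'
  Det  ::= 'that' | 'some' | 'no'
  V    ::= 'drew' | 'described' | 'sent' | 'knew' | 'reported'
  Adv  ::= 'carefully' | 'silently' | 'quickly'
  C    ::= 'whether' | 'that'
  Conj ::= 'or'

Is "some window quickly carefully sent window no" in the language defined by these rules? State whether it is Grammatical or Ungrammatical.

Ungrammatical

A V word can never sit immediately before an N word in any string this grammar generates, so the substring 'sent window' rules out a derivation.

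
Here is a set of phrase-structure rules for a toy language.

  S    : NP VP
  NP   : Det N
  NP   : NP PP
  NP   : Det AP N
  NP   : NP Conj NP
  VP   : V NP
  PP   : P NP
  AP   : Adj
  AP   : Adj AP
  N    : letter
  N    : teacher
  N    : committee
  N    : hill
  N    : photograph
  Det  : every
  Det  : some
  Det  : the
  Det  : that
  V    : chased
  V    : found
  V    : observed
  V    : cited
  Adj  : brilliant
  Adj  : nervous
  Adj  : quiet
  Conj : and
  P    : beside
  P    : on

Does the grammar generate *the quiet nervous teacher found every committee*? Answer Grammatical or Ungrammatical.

Grammatical

[S [NP [Det the] [AP [Adj quiet] [AP [Adj nervous]]] [N teacher]] [VP [V found] [NP [Det every] [N committee]]]]
Each bracket corresponds to one application of a listed rule, so the string is derivable from S.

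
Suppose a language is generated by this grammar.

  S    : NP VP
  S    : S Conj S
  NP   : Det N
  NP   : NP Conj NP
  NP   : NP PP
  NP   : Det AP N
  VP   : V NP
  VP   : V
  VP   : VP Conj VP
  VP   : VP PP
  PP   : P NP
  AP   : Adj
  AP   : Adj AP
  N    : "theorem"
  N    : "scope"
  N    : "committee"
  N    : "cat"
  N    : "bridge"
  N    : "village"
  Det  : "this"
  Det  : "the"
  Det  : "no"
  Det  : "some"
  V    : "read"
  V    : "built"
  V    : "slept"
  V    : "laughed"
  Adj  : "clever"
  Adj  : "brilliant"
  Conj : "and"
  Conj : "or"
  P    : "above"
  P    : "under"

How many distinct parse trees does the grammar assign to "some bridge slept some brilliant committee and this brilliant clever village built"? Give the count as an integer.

1

[S [S [NP [Det some] [N bridge]] [VP [V slept] [NP [Det some] [AP [Adj brilliant]] [N committee]]]] [Conj and] [S [NP [Det this] [AP [Adj brilliant] [AP [Adj clever]]] [N village]] [VP [V built]]]]
No rule offers an alternative attachment or grouping for any span, so this is the only derivation.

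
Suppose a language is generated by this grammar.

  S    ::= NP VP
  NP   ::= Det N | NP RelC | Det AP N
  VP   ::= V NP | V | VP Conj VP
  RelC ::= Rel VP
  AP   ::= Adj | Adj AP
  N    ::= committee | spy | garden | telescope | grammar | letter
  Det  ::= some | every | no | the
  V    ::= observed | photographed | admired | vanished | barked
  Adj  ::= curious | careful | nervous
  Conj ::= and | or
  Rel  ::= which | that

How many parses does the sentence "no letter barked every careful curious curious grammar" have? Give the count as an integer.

[S [NP [Det no] [N letter]] [VP [V barked] [NP [Det every] [AP [Adj careful] [AP [Adj curious] [AP [Adj curious]]]] [N grammar]]]]
No rule offers an alternative attachment or grouping for any span, so this is the only derivation.

1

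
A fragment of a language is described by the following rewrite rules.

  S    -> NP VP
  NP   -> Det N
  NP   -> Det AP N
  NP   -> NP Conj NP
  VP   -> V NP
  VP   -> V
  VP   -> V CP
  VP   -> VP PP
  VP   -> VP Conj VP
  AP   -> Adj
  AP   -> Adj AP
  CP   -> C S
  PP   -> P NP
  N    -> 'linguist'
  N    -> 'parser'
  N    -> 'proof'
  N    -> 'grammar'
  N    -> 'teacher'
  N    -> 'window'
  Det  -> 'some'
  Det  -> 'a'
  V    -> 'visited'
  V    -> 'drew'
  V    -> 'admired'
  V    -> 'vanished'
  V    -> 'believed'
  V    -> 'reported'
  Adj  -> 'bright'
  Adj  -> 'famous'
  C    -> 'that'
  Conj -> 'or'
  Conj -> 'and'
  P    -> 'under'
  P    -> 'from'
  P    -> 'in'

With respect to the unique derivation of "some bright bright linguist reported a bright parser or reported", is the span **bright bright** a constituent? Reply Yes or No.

[S [NP [Det some] [AP [Adj bright] [AP [Adj bright]]] [N linguist]] [VP [VP [V reported] [NP [Det a] [AP [Adj bright]] [N parser]]] [Conj or] [VP [V reported]]]]
The words 'bright bright' are exhaustively dominated by a single AP node (built by AP → Adj AP), so they form a constituent.

Yes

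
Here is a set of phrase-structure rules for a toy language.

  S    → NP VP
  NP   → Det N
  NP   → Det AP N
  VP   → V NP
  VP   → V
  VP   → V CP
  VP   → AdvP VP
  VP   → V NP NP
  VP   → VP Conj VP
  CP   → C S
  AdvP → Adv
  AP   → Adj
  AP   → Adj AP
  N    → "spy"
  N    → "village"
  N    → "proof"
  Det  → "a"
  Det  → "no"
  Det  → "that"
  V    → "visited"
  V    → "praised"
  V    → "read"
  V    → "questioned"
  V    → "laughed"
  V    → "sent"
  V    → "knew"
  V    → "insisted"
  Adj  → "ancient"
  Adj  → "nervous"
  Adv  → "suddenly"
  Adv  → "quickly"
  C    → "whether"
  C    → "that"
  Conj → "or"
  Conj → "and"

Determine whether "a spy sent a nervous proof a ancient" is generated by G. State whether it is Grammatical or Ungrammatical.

For S → NP VP, the only prefix that parses as NP is 'a spy', but the remainder 'sent a nervous proof a ancient' is not a VP under these rules.

Ungrammatical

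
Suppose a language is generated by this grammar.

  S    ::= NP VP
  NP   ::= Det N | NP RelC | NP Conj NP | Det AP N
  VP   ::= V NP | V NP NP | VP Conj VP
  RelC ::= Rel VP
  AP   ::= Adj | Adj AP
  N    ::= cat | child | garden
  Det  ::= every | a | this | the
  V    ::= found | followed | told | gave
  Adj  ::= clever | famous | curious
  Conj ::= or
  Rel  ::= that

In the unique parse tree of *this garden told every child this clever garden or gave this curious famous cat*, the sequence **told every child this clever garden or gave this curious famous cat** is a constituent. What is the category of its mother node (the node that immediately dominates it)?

[S [NP [Det this] [N garden]] [VP [VP [V told] [NP [Det every] [N child]] [NP [Det this] [AP [Adj clever]] [N garden]]] [Conj or] [VP [V gave] [NP [Det this] [AP [Adj curious] [AP [Adj famous]]] [N cat]]]]]
The span 'told every child this clever garden or gave this curious famous cat' is the VP node built by VP → VP Conj VP.
Its mother is the S built by S → NP VP.

S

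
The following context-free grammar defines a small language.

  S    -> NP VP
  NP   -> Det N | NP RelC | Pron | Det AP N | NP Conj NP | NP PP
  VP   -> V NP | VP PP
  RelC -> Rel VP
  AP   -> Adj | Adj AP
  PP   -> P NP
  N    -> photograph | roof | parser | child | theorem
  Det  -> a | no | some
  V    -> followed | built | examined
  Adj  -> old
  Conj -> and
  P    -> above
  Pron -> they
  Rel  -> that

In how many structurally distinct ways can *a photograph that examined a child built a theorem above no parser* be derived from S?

The two bracketings:
[S [NP [NP [Det a] [N photograph]] [RelC [Rel that] [VP [V examined] [NP [Det a] [N child]]]]] [VP [V built] [NP [NP [Det a] [N theorem]] [PP [P above] [NP [Det no] [N parser]]]]]]
[S [NP [NP [Det a] [N photograph]] [RelC [Rel that] [VP [V examined] [NP [Det a] [N child]]]]] [VP [VP [V built] [NP [Det a] [N theorem]]] [PP [P above] [NP [Det no] [N parser]]]]]
The difference turns on whether NP → NP PP is used at the relevant span, versus an alternative expansion of NP.

2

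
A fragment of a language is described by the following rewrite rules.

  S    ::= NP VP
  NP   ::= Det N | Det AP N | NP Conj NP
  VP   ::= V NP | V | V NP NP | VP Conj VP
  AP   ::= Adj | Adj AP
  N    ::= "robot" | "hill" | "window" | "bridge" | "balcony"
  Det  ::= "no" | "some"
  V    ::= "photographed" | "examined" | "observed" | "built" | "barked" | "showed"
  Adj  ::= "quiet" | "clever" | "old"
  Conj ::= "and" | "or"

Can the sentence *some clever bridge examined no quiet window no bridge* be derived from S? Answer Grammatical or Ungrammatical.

S
  NP
    Det: some
    AP
      Adj: clever
    N: bridge
  VP
    V: examined
    NP
      Det: no
      AP
        Adj: quiet
      N: window
    NP
      Det: no
      N: bridge
Each bracket corresponds to one application of a listed rule, so the string is derivable from S.

Grammatical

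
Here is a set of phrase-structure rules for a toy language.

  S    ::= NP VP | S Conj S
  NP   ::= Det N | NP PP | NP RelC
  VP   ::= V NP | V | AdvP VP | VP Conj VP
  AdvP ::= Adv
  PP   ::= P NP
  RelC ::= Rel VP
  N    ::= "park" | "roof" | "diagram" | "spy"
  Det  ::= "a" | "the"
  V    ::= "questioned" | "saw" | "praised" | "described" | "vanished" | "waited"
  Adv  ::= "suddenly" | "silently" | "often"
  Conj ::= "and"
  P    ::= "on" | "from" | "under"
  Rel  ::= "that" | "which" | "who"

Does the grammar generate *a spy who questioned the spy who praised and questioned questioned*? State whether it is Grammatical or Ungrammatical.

Grammatical

S
  NP
    NP
      Det: a
      N: spy
    RelC
      Rel: who
      VP
        V: questioned
        NP
          NP
            Det: the
            N: spy
          RelC
            Rel: who
            VP
              VP
                V: praised
              Conj: and
              VP
                V: questioned
  VP
    V: questioned
Each bracket corresponds to one application of a listed rule, so the string is derivable from S.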